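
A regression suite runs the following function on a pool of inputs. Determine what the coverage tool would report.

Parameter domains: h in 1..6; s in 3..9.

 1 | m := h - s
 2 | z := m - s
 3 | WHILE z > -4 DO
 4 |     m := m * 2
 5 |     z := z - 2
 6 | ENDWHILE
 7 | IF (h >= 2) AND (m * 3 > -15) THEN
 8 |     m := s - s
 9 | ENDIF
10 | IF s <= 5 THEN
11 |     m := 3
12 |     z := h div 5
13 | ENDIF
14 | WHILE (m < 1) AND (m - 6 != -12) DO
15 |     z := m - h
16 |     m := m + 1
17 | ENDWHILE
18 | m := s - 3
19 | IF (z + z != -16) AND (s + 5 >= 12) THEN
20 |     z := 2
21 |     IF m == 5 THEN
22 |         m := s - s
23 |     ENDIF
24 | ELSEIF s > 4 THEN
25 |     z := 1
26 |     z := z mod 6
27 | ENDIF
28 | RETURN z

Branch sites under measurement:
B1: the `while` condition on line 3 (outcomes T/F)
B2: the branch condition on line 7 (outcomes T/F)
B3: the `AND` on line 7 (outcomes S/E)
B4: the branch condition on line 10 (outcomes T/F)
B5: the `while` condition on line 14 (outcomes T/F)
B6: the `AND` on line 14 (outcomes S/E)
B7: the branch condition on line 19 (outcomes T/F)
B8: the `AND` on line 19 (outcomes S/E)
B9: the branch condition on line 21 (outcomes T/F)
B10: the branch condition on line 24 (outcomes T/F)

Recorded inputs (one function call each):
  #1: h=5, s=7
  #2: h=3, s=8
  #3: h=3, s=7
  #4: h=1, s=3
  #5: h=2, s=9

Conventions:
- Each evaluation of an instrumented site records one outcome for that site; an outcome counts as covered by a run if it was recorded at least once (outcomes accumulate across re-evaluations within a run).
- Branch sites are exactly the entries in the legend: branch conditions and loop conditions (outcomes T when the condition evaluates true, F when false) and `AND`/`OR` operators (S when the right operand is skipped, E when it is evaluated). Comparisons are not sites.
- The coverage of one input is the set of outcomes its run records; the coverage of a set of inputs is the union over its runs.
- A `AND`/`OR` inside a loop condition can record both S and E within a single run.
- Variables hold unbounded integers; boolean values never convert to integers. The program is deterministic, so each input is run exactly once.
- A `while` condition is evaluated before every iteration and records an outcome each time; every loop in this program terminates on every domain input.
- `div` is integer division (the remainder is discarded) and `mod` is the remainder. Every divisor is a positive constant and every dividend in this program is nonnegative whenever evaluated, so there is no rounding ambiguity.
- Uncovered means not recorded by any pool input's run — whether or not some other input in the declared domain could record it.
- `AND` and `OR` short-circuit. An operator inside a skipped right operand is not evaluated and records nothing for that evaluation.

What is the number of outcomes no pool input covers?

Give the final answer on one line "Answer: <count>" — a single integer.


input #1 (h=5, s=7): events B1->F, B3->E, B2->T, B4->F, B6->E, B5->T, B6->S, B5->F, B8->E, B7->T, B9->F; covers B1=F, B2=T, B3=E, B4=F, B5=T, B5=F, B6=S, B6=E, B7=T, B8=E, B9=F
input #2 (h=3, s=8): events B1->F, B3->E, B2->F, B4->F, B6->E, B5->T, B6->E, B5->T, B6->E, B5->T, B6->E, B5->T, B6->E, B5->T, ...; covers B1=F, B2=F, B3=E, B4=F, B5=T, B5=F, B6=S, B6=E, B7=T, B8=E, B9=T
input #3 (h=3, s=7): events B1->F, B3->E, B2->T, B4->F, B6->E, B5->T, B6->S, B5->F, B8->E, B7->T, B9->F; covers B1=F, B2=T, B3=E, B4=F, B5=T, B5=F, B6=S, B6=E, B7=T, B8=E, B9=F
input #4 (h=1, s=3): events B1->F, B3->S, B2->F, B4->T, B6->S, B5->F, B8->E, B7->F, B10->F; covers B1=F, B2=F, B3=S, B4=T, B5=F, B6=S, B7=F, B8=E, B10=F
input #5 (h=2, s=9): events B1->F, B3->E, B2->F, B4->F, B6->E, B5->T, B6->E, B5->F, B8->E, B7->T, B9->F; covers B1=F, B2=F, B3=E, B4=F, B5=T, B5=F, B6=E, B7=T, B8=E, B9=F
union over the pool: B1=F, B2=T, B2=F, B3=S, B3=E, B4=T, B4=F, B5=T, B5=F, B6=S, B6=E, B7=T, B7=F, B8=E, B9=T, B9=F, B10=F
uncovered (3 of 20): B1=T, B8=S, B10=T
Answer: 3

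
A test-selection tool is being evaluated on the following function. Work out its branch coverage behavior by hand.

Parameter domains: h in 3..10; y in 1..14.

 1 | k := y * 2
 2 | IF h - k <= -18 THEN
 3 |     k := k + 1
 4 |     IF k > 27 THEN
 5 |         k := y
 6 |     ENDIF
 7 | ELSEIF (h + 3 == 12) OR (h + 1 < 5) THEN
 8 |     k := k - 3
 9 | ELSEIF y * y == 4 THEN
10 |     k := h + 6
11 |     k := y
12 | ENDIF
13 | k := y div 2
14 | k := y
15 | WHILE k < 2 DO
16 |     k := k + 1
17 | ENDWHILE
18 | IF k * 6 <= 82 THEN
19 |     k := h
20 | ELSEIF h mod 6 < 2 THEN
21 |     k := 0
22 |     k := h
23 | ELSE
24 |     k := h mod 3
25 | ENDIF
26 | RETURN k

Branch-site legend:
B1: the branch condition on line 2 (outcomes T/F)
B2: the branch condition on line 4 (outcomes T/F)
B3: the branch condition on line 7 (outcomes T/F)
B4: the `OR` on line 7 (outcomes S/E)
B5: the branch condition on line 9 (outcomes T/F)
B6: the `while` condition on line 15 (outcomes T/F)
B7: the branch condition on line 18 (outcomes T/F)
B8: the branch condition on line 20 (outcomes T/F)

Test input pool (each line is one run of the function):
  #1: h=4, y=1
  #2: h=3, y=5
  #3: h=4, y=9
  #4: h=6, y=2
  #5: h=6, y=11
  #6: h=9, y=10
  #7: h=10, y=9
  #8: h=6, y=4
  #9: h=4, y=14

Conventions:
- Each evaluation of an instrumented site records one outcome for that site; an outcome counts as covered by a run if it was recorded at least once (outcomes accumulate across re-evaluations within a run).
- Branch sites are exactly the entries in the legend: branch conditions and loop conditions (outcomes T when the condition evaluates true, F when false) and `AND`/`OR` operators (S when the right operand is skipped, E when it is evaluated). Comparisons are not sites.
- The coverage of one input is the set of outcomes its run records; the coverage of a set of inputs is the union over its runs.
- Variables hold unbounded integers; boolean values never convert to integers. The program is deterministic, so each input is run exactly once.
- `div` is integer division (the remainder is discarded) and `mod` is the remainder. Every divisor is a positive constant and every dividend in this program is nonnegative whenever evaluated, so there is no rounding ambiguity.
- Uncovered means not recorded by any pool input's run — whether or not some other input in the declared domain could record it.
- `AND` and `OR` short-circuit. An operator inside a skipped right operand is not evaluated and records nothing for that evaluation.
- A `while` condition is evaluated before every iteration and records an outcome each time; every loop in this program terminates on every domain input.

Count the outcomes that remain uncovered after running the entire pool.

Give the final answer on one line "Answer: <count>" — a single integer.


run #1 (h=4, y=1) runs B1->F, B4->E, B3->F, B5->F, B6->T, B6->F, B7->T; records B1=F, B3=F, B4=E, B5=F, B6=T, B6=F, B7=T
run #2 (h=3, y=5) runs B1->F, B4->E, B3->T, B6->F, B7->T; records B1=F, B3=T, B4=E, B6=F, B7=T
run #3 (h=4, y=9) runs B1->F, B4->E, B3->F, B5->F, B6->F, B7->T; records B1=F, B3=F, B4=E, B5=F, B6=F, B7=T
run #4 (h=6, y=2) runs B1->F, B4->E, B3->F, B5->T, B6->F, B7->T; records B1=F, B3=F, B4=E, B5=T, B6=F, B7=T
run #5 (h=6, y=11) runs B1->F, B4->E, B3->F, B5->F, B6->F, B7->T; records B1=F, B3=F, B4=E, B5=F, B6=F, B7=T
run #6 (h=9, y=10) runs B1->F, B4->S, B3->T, B6->F, B7->T; records B1=F, B3=T, B4=S, B6=F, B7=T
run #7 (h=10, y=9) runs B1->F, B4->E, B3->F, B5->F, B6->F, B7->T; records B1=F, B3=F, B4=E, B5=F, B6=F, B7=T
run #8 (h=6, y=4) runs B1->F, B4->E, B3->F, B5->F, B6->F, B7->T; records B1=F, B3=F, B4=E, B5=F, B6=F, B7=T
run #9 (h=4, y=14) runs B1->T, B2->T, B6->F, B7->F, B8->F; records B1=T, B2=T, B6=F, B7=F, B8=F
union over the pool: B1=T, B1=F, B2=T, B3=T, B3=F, B4=S, B4=E, B5=T, B5=F, B6=T, B6=F, B7=T, B7=F, B8=F
uncovered (2 of 16): B2=F, B8=T
Answer: 2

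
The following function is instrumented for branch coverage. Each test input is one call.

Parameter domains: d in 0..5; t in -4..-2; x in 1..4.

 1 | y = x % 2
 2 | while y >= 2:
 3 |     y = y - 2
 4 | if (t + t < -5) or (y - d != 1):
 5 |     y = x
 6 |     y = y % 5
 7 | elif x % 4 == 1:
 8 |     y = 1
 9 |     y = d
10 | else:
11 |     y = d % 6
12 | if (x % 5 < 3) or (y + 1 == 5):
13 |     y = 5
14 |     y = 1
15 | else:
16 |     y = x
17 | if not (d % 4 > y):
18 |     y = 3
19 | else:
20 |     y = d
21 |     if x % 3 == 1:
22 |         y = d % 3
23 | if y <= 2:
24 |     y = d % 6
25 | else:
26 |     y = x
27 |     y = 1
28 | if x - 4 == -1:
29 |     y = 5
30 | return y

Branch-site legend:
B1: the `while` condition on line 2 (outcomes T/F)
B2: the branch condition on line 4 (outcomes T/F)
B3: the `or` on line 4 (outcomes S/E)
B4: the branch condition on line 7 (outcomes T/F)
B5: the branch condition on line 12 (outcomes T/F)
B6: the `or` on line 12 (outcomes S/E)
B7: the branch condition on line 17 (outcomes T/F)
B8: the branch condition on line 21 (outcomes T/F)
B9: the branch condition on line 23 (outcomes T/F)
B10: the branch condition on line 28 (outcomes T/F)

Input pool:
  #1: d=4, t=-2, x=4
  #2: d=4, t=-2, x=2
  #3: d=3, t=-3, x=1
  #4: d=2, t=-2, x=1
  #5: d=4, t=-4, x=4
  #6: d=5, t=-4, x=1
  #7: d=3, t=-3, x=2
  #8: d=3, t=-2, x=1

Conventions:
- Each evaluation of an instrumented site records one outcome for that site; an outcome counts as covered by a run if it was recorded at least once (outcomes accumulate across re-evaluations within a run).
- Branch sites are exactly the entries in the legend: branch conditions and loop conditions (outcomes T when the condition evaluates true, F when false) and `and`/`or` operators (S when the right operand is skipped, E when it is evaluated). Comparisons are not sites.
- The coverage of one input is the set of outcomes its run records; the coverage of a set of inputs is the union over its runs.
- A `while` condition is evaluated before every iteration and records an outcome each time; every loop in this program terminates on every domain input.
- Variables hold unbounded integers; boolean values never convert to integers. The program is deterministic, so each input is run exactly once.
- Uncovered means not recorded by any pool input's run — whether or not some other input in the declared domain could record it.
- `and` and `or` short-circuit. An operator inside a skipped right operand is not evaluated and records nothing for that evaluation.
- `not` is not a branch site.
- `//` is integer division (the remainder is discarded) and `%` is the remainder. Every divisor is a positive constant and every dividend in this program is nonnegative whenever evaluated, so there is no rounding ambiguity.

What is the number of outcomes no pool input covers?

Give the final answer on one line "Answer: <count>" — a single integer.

test 1 (d=4, t=-2, x=4) hits B1=F, B2=T, B3=E, B5=T, B6=E, B7=T, B9=F, B10=F
test 2 (d=4, t=-2, x=2) hits B1=F, B2=T, B3=E, B5=T, B6=S, B7=T, B9=F, B10=F
test 3 (d=3, t=-3, x=1) hits B1=F, B2=T, B3=S, B5=T, B6=S, B7=F, B8=T, B9=T, B10=F
test 4 (d=2, t=-2, x=1) hits B1=F, B2=T, B3=E, B5=T, B6=S, B7=F, B8=T, B9=T, B10=F
test 5 (d=4, t=-4, x=4) hits B1=F, B2=T, B3=S, B5=T, B6=E, B7=T, B9=F, B10=F
test 6 (d=5, t=-4, x=1) hits B1=F, B2=T, B3=S, B5=T, B6=S, B7=T, B9=F, B10=F
test 7 (d=3, t=-3, x=2) hits B1=F, B2=T, B3=S, B5=T, B6=S, B7=F, B8=F, B9=F, B10=F
test 8 (d=3, t=-2, x=1) hits B1=F, B2=T, B3=E, B5=T, B6=S, B7=F, B8=T, B9=T, B10=F
union over the pool: B1=F, B2=T, B3=S, B3=E, B5=T, B6=S, B6=E, B7=T, B7=F, B8=T, B8=F, B9=T, B9=F, B10=F
uncovered (6 of 20): B1=T, B2=F, B4=T, B4=F, B5=F, B10=T

Answer: 6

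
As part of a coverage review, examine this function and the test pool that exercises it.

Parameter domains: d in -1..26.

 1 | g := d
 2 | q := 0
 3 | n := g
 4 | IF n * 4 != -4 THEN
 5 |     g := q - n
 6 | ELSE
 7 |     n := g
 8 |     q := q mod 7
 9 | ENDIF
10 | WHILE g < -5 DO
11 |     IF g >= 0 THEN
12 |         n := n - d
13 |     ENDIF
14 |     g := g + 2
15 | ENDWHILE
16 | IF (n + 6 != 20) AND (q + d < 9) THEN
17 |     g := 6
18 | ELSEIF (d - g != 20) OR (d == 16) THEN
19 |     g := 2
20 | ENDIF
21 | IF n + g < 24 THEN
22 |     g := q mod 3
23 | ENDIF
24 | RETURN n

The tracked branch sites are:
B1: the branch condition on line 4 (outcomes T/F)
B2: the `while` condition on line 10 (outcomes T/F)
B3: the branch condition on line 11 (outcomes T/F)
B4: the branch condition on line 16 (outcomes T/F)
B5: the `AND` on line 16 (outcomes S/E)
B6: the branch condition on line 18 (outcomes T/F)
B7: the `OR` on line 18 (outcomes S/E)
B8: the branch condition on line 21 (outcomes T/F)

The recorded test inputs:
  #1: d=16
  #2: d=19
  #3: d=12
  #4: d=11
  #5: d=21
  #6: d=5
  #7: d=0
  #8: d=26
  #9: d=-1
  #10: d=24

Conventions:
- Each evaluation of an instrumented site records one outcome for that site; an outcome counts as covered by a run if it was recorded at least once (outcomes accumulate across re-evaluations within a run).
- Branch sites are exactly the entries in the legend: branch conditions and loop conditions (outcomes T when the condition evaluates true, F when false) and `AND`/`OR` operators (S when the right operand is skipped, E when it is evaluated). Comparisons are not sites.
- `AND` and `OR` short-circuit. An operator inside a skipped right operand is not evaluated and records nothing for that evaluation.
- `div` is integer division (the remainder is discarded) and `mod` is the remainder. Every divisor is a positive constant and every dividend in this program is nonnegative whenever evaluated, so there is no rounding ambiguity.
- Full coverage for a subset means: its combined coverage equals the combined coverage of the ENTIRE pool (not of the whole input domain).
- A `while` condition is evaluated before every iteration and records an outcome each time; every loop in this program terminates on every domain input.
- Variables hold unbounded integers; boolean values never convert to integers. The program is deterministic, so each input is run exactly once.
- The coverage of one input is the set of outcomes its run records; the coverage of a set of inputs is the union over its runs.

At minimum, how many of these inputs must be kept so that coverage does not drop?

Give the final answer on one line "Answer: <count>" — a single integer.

input #1, d=16: events B1->T, B2->T, B3->F, B2->T, B3->F, B2->T, B3->F, B2->T, B3->F, B2->T, B3->F, B2->T, B3->F, B2->F, ...; outcomes B1=T, B2=T, B2=F, B3=F, B4=F, B5=E, B6=T, B7=E, B8=T
input #2, d=19: events B1->T, B2->T, B3->F, B2->T, B3->F, B2->T, B3->F, B2->T, B3->F, B2->T, B3->F, B2->T, B3->F, B2->T, ...; outcomes B1=T, B2=T, B2=F, B3=F, B4=F, B5=E, B6=T, B7=S, B8=T
input #3, d=12: events B1->T, B2->T, B3->F, B2->T, B3->F, B2->T, B3->F, B2->T, B3->F, B2->F, B5->E, B4->F, B7->S, B6->T, ...; outcomes B1=T, B2=T, B2=F, B3=F, B4=F, B5=E, B6=T, B7=S, B8=T
input #4, d=11: events B1->T, B2->T, B3->F, B2->T, B3->F, B2->T, B3->F, B2->F, B5->E, B4->F, B7->S, B6->T, B8->T; outcomes B1=T, B2=T, B2=F, B3=F, B4=F, B5=E, B6=T, B7=S, B8=T
input #5, d=21: events B1->T, B2->T, B3->F, B2->T, B3->F, B2->T, B3->F, B2->T, B3->F, B2->T, B3->F, B2->T, B3->F, B2->T, ...; outcomes B1=T, B2=T, B2=F, B3=F, B4=F, B5=E, B6=T, B7=S, B8=T
input #6, d=5: events B1->T, B2->F, B5->E, B4->T, B8->T; outcomes B1=T, B2=F, B4=T, B5=E, B8=T
input #7, d=0: events B1->T, B2->F, B5->E, B4->T, B8->T; outcomes B1=T, B2=F, B4=T, B5=E, B8=T
input #8, d=26: events B1->T, B2->T, B3->F, B2->T, B3->F, B2->T, B3->F, B2->T, B3->F, B2->T, B3->F, B2->T, B3->F, B2->T, ...; outcomes B1=T, B2=T, B2=F, B3=F, B4=F, B5=E, B6=T, B7=S, B8=F
input #9, d=-1: events B1->F, B2->F, B5->E, B4->T, B8->T; outcomes B1=F, B2=F, B4=T, B5=E, B8=T
input #10, d=24: events B1->T, B2->T, B3->F, B2->T, B3->F, B2->T, B3->F, B2->T, B3->F, B2->T, B3->F, B2->T, B3->F, B2->T, ...; outcomes B1=T, B2=T, B2=F, B3=F, B4=F, B5=E, B6=T, B7=S, B8=F
union over all inputs: B1=T, B1=F, B2=T, B2=F, B3=F, B4=T, B4=F, B5=E, B6=T, B7=S, B7=E, B8=T, B8=F (13 outcomes)
size 1 is not enough: best union over all size-1 subsets is 9/13
size 2 is not enough: best union over all size-2 subsets is 12/13
at size 3, {1, 8, 9} reaches all 13 outcomes; every lexicographically earlier size-3 subset fails

Answer: 3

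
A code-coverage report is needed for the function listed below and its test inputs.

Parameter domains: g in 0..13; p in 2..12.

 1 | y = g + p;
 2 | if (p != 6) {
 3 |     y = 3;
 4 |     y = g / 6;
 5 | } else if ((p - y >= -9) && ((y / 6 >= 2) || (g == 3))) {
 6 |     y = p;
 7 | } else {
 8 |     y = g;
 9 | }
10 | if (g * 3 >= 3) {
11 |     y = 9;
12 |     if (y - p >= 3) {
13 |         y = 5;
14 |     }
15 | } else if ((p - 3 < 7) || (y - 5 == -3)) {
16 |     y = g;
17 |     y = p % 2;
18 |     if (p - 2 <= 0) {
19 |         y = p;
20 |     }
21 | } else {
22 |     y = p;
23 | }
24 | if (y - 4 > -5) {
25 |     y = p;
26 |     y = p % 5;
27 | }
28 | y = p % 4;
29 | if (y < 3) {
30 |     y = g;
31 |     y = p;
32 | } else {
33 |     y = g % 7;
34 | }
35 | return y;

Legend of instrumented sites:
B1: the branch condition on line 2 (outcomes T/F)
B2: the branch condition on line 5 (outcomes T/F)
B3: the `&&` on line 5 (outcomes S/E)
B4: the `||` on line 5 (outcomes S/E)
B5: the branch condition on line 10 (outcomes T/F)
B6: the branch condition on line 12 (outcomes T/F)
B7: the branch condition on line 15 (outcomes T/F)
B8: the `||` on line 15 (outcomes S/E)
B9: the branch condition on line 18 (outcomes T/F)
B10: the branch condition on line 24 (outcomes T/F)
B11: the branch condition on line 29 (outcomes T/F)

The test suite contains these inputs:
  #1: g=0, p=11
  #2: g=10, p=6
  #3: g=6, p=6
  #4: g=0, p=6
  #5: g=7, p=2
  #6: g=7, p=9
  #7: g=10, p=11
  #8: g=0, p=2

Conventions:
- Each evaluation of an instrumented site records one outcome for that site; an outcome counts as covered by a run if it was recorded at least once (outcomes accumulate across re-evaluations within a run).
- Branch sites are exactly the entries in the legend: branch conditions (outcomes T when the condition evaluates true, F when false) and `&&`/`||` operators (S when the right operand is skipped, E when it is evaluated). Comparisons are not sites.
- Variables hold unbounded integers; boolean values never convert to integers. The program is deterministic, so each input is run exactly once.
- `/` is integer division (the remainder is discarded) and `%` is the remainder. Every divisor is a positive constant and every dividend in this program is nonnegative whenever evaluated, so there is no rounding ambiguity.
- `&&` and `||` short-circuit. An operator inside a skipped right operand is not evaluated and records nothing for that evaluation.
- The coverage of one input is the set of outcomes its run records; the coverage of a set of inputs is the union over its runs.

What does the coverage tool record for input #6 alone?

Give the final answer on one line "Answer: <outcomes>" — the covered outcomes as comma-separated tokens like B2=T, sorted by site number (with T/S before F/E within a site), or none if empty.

Running input #6 (g=7, p=9), event by event:
  B1->T, B5->T, B6->F, B10->T, B11->T
distinct outcomes covered: B1=T, B5=T, B6=F, B10=T, B11=T

Answer: B1=T, B5=T, B6=F, B10=T, B11=T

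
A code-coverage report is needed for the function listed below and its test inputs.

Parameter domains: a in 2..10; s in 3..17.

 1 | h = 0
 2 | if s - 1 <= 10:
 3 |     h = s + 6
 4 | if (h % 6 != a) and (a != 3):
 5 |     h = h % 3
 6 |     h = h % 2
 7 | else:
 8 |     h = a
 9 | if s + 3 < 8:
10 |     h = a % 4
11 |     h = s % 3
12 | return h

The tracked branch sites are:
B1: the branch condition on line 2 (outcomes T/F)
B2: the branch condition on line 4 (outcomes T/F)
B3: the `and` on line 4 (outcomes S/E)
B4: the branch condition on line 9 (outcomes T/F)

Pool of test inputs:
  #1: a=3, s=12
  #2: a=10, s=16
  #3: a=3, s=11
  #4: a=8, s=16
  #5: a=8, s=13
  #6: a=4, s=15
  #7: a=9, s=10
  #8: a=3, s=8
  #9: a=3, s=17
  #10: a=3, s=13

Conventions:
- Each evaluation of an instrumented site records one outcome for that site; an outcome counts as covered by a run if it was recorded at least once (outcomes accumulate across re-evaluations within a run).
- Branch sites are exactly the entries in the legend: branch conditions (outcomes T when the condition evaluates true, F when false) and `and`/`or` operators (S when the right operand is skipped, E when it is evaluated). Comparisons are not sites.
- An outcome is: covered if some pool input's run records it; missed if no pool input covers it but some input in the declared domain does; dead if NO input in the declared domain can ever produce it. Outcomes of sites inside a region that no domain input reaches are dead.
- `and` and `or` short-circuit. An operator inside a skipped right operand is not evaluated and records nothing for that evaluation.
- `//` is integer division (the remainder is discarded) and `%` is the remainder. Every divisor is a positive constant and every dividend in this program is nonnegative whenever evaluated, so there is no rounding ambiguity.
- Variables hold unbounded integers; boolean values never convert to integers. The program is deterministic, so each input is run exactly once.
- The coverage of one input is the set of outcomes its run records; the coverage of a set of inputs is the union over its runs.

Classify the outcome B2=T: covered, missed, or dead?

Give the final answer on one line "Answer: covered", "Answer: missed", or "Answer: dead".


B2=T is recorded by pool input(s) 2, 4, 5, 6, 7 -> covered
Answer: covered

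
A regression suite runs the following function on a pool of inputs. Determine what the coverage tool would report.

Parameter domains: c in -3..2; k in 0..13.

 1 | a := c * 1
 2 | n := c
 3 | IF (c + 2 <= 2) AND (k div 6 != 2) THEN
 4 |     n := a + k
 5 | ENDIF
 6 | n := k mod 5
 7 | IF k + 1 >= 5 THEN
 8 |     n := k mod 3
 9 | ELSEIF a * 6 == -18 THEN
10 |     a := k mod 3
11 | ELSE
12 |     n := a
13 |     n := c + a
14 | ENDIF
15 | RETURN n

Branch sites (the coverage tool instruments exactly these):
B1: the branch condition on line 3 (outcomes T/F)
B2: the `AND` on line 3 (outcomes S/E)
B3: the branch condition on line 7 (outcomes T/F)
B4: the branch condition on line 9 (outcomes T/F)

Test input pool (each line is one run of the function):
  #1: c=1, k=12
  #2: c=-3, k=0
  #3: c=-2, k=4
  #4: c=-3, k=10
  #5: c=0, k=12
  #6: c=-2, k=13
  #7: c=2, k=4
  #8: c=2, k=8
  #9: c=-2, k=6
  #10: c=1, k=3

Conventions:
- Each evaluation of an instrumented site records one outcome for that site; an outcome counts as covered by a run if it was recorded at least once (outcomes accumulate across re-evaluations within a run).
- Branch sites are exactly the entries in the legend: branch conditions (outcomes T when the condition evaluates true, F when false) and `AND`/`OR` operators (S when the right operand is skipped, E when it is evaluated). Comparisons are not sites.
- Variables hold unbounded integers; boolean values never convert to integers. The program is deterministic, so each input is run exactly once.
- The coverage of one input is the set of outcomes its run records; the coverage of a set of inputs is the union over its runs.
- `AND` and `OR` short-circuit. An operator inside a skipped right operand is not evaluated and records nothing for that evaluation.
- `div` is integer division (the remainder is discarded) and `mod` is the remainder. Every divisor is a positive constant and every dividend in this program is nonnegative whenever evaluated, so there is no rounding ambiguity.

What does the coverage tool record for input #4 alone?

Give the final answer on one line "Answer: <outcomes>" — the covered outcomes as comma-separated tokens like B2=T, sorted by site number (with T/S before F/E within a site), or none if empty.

Event log for input #4 (c=-3, k=10):
  B2->E, B1->T, B3->T
as a set, this run covers: B1=T, B2=E, B3=T

Answer: B1=T, B2=E, B3=T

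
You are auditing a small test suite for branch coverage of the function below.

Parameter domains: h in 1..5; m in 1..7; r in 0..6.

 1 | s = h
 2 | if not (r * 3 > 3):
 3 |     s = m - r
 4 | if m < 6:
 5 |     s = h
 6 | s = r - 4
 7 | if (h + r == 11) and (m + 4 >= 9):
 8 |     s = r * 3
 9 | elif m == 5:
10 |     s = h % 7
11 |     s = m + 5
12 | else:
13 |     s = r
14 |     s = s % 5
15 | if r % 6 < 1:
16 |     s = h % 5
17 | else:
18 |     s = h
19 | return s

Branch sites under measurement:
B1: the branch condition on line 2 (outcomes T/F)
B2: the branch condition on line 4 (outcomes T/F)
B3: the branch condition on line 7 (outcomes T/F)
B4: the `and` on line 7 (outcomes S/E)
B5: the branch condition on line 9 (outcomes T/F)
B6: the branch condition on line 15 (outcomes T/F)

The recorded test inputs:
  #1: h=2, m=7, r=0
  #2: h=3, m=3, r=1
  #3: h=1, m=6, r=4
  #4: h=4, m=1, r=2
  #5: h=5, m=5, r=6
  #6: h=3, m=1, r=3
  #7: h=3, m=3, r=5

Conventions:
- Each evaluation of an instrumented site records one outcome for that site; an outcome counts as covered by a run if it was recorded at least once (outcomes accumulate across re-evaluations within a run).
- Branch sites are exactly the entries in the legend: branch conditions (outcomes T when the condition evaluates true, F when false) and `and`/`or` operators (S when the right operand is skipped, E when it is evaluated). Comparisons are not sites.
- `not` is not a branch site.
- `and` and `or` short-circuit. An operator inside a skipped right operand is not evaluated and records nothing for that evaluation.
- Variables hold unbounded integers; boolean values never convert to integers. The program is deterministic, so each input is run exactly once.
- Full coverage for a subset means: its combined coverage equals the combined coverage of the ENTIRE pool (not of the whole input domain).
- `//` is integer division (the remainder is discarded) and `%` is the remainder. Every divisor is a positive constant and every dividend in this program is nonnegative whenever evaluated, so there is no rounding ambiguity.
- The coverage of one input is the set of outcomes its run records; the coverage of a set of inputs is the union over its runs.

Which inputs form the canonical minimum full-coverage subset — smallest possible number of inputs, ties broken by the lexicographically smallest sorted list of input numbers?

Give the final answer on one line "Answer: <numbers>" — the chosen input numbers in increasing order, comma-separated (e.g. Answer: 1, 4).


test 1 (h=2, m=7, r=0) hits B1=T, B2=F, B3=F, B4=S, B5=F, B6=T
test 2 (h=3, m=3, r=1) hits B1=T, B2=T, B3=F, B4=S, B5=F, B6=F
test 3 (h=1, m=6, r=4) hits B1=F, B2=F, B3=F, B4=S, B5=F, B6=F
test 4 (h=4, m=1, r=2) hits B1=F, B2=T, B3=F, B4=S, B5=F, B6=F
test 5 (h=5, m=5, r=6) hits B1=F, B2=T, B3=T, B4=E, B6=T
test 6 (h=3, m=1, r=3) hits B1=F, B2=T, B3=F, B4=S, B5=F, B6=F
test 7 (h=3, m=3, r=5) hits B1=F, B2=T, B3=F, B4=S, B5=F, B6=F
together the pool reaches 11 outcomes: B1=T, B1=F, B2=T, B2=F, B3=T, B3=F, B4=S, B4=E, B5=F, B6=T, B6=F
size 1 is not enough: best union over all size-1 subsets is 6/11
size 2 is not enough: best union over all size-2 subsets is 10/11
size 3: inputs {1, 2, 5} cover all 11 outcomes, and no lexicographically smaller subset of this size does
Answer: 1, 2, 5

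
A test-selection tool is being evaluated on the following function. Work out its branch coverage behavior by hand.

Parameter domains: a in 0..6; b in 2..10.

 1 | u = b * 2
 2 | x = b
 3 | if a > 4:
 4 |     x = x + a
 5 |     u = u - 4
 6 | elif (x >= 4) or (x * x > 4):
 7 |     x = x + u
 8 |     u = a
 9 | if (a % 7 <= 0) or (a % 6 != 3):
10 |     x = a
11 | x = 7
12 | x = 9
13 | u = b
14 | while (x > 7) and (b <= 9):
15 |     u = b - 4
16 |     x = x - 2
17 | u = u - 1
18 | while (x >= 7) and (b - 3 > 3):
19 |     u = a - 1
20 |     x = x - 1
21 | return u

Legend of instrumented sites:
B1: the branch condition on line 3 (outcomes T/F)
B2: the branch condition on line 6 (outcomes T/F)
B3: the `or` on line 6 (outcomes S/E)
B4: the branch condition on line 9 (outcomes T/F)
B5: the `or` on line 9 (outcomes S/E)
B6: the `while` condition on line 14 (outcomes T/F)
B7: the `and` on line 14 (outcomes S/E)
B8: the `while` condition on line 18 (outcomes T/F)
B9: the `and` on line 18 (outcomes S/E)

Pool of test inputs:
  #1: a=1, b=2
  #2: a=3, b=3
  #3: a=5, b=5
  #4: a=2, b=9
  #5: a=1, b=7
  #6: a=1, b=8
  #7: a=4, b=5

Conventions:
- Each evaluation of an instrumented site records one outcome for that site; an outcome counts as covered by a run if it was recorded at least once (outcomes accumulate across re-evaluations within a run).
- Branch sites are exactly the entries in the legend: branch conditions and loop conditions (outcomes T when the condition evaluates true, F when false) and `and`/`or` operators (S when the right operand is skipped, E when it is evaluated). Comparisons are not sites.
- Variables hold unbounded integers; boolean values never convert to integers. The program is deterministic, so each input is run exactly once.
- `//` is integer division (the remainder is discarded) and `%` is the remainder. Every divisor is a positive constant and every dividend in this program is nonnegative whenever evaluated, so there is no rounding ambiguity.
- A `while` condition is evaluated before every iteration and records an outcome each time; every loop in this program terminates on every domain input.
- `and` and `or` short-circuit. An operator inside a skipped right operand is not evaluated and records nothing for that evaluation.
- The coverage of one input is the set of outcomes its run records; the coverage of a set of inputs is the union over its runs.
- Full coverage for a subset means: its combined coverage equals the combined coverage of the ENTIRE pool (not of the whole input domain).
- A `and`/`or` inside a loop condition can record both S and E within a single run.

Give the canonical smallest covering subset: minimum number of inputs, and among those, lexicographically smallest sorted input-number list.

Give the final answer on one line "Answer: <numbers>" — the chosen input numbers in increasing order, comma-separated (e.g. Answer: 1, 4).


run #1 (a=1, b=2) records B1=F, B2=F, B3=E, B4=T, B5=E, B6=T, B6=F, B7=S, B7=E, B8=F, B9=E
run #2 (a=3, b=3) records B1=F, B2=T, B3=E, B4=F, B5=E, B6=T, B6=F, B7=S, B7=E, B8=F, B9=E
run #3 (a=5, b=5) records B1=T, B4=T, B5=E, B6=T, B6=F, B7=S, B7=E, B8=F, B9=E
run #4 (a=2, b=9) records B1=F, B2=T, B3=S, B4=T, B5=E, B6=T, B6=F, B7=S, B7=E, B8=T, B8=F, B9=S, B9=E
run #5 (a=1, b=7) records B1=F, B2=T, B3=S, B4=T, B5=E, B6=T, B6=F, B7=S, B7=E, B8=T, B8=F, B9=S, B9=E
run #6 (a=1, b=8) records B1=F, B2=T, B3=S, B4=T, B5=E, B6=T, B6=F, B7=S, B7=E, B8=T, B8=F, B9=S, B9=E
run #7 (a=4, b=5) records B1=F, B2=T, B3=S, B4=T, B5=E, B6=T, B6=F, B7=S, B7=E, B8=F, B9=E
union over all inputs: B1=T, B1=F, B2=T, B2=F, B3=S, B3=E, B4=T, B4=F, B5=E, B6=T, B6=F, B7=S, B7=E, B8=T, B8=F, B9=S, B9=E (17 outcomes)
no size-1 subset reaches all 17 outcomes (best union: 13/17)
no size-2 subset reaches all 17 outcomes (best union: 15/17)
no size-3 subset reaches all 17 outcomes (best union: 16/17)
size 4: inputs {1, 2, 3, 4} cover all 17 outcomes, and no lexicographically smaller subset of this size does
Answer: 1, 2, 3, 4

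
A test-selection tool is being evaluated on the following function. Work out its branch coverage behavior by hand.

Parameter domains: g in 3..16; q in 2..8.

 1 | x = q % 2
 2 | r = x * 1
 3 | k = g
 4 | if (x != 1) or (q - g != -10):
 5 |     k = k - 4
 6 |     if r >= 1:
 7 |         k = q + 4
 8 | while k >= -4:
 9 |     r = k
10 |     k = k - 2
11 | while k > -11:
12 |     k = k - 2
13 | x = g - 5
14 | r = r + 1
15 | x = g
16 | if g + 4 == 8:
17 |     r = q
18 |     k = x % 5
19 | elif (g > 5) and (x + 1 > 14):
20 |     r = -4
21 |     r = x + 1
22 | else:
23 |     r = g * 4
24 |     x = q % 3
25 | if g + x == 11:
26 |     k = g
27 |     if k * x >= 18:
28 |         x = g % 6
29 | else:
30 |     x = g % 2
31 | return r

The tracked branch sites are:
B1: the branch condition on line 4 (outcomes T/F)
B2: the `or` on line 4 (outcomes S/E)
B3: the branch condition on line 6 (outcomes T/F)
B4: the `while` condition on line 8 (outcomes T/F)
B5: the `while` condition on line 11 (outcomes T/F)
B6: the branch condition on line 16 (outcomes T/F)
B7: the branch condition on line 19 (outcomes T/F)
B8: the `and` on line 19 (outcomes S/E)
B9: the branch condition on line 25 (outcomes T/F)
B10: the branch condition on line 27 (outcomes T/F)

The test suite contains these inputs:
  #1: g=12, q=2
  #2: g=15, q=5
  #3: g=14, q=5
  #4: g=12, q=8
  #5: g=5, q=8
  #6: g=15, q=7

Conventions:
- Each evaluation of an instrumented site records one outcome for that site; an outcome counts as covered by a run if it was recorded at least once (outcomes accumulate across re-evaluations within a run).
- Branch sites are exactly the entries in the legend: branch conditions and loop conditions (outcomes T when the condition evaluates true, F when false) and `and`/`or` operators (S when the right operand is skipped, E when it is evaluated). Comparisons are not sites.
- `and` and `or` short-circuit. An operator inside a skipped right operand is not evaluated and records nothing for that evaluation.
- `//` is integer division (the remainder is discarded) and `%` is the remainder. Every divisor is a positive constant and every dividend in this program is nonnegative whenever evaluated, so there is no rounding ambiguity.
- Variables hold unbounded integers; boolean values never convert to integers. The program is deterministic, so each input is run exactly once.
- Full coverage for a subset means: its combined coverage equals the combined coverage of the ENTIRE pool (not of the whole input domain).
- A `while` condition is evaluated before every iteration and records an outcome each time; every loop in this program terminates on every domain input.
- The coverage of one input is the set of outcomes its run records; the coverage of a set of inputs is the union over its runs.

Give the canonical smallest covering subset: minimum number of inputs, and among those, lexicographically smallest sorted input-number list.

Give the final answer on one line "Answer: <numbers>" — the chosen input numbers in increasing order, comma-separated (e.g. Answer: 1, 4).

input #1 (g=12, q=2): events B2->S, B1->T, B3->F, B4->T, B4->T, B4->T, B4->T, B4->T, B4->T, B4->T, B4->F, B5->T, B5->T, B5->T, ...; covers B1=T, B2=S, B3=F, B4=T, B4=F, B5=T, B5=F, B6=F, B7=F, B8=E, B9=F
input #2 (g=15, q=5): events B2->E, B1->F, B4->T, B4->T, B4->T, B4->T, B4->T, B4->T, B4->T, B4->T, B4->T, B4->T, B4->F, B5->T, ...; covers B1=F, B2=E, B4=T, B4=F, B5=T, B5=F, B6=F, B7=T, B8=E, B9=F
input #3 (g=14, q=5): events B2->E, B1->T, B3->T, B4->T, B4->T, B4->T, B4->T, B4->T, B4->T, B4->T, B4->F, B5->T, B5->T, B5->T, ...; covers B1=T, B2=E, B3=T, B4=T, B4=F, B5=T, B5=F, B6=F, B7=T, B8=E, B9=F
input #4 (g=12, q=8): events B2->S, B1->T, B3->F, B4->T, B4->T, B4->T, B4->T, B4->T, B4->T, B4->T, B4->F, B5->T, B5->T, B5->T, ...; covers B1=T, B2=S, B3=F, B4=T, B4=F, B5=T, B5=F, B6=F, B7=F, B8=E, B9=F
input #5 (g=5, q=8): events B2->S, B1->T, B3->F, B4->T, B4->T, B4->T, B4->F, B5->T, B5->T, B5->T, B5->F, B6->F, B8->S, B7->F, ...; covers B1=T, B2=S, B3=F, B4=T, B4=F, B5=T, B5=F, B6=F, B7=F, B8=S, B9=F
input #6 (g=15, q=7): events B2->E, B1->T, B3->T, B4->T, B4->T, B4->T, B4->T, B4->T, B4->T, B4->T, B4->T, B4->F, B5->T, B5->T, ...; covers B1=T, B2=E, B3=T, B4=T, B4=F, B5=T, B5=F, B6=F, B7=T, B8=E, B9=F
union over all inputs: B1=T, B1=F, B2=S, B2=E, B3=T, B3=F, B4=T, B4=F, B5=T, B5=F, B6=F, B7=T, B7=F, B8=S, B8=E, B9=F (16 outcomes)
every size-1 subset falls short of the 16 outcomes (best: 11/16)
every size-2 subset falls short of the 16 outcomes (best: 15/16)
size 3: inputs {2, 3, 5} cover all 16 outcomes, and no lexicographically smaller subset of this size does

Answer: 2, 3, 5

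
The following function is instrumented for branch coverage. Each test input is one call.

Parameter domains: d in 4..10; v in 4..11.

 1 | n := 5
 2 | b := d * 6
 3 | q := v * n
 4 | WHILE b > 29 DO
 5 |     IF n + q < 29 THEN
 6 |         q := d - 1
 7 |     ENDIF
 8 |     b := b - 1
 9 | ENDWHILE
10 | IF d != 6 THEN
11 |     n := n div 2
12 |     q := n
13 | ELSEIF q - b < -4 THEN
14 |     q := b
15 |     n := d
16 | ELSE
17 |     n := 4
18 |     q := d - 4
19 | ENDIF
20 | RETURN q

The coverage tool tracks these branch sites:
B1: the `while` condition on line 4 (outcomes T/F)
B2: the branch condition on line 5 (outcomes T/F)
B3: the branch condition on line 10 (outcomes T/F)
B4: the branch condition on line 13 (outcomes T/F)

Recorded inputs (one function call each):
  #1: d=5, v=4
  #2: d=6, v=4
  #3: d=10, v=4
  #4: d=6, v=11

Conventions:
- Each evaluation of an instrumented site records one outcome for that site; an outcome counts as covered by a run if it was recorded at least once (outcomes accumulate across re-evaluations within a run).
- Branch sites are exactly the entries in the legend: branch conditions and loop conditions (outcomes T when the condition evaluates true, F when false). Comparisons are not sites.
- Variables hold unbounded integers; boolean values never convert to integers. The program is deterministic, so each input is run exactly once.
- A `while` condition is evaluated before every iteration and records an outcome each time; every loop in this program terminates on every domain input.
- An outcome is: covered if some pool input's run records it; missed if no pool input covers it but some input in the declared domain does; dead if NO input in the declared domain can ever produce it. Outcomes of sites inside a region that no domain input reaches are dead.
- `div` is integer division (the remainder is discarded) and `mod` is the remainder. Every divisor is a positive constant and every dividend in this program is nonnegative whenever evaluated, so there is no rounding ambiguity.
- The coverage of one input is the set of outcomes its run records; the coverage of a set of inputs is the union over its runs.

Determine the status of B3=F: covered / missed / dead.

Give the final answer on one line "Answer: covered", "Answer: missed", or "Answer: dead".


B3=F is recorded by pool input(s) 2, 4 -> covered
Answer: covered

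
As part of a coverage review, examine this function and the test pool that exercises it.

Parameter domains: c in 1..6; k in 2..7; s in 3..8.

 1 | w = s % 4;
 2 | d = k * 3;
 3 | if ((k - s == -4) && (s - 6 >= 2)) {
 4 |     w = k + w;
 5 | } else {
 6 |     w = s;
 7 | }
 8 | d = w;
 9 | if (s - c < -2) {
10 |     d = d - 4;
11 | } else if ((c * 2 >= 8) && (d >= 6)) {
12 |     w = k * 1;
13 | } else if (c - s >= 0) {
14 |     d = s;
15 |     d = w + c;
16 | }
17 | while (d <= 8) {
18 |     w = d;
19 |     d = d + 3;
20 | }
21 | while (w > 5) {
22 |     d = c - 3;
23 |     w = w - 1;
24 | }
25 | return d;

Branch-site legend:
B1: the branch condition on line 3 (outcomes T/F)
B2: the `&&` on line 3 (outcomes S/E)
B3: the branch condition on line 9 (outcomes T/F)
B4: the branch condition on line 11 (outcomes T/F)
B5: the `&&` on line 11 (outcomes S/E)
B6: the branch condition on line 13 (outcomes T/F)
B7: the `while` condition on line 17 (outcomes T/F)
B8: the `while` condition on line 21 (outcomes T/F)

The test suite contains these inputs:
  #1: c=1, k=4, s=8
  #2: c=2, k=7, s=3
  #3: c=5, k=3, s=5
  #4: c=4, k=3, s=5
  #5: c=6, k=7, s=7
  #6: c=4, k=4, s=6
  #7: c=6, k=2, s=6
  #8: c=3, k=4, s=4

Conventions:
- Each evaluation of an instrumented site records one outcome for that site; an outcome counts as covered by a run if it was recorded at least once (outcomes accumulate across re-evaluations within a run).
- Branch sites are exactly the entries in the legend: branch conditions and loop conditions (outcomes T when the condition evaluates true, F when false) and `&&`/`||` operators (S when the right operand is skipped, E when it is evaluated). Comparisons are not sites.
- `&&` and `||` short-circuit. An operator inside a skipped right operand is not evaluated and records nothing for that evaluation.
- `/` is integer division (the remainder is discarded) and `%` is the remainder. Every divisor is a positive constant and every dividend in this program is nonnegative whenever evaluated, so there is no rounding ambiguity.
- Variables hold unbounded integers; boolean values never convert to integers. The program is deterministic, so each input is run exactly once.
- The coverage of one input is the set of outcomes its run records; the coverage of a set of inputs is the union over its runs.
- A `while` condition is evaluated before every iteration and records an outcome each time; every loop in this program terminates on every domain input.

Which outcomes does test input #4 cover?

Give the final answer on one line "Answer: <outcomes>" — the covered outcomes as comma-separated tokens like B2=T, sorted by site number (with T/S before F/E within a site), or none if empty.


Event log for input #4 (c=4, k=3, s=5):
  B2->S, B1->F, B3->F, B5->E, B4->F, B6->F, B7->T, B7->T, B7->F, B8->T
  B8->T, B8->T, B8->F
as a set, this run covers: B1=F, B2=S, B3=F, B4=F, B5=E, B6=F, B7=T, B7=F, B8=T, B8=F
Answer: B1=F, B2=S, B3=F, B4=F, B5=E, B6=F, B7=T, B7=F, B8=T, B8=F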